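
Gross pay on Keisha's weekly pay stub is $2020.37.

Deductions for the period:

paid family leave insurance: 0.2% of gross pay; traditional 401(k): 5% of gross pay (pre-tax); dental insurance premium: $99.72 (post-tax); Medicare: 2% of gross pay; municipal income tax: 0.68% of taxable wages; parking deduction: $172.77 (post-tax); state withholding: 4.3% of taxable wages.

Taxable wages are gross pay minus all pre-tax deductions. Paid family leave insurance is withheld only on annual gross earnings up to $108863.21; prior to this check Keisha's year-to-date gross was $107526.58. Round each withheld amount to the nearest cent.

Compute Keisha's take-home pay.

$1508.20

Traditional 401(k): $2020.37 × 0.05 = $101.02
Taxable wages = $2020.37 − $101.02 = $1919.35
State withholding: $1919.35 × 0.043 = $82.53
Municipal income tax: $1919.35 × 0.0068 = $13.05
Paid family leave insurance: only $108863.21 − $107526.58 = $1336.63 of this check is subject → $1336.63 × 0.002 = $2.67
Medicare: $2020.37 × 0.02 = $40.41
Dental insurance premium: $99.72
Parking deduction: $172.77
Total deductions = $101.02 + $82.53 + $13.05 + $2.67 + $40.41 + $99.72 + $172.77 = $512.17
Net pay = $2020.37 − $512.17 = $1508.20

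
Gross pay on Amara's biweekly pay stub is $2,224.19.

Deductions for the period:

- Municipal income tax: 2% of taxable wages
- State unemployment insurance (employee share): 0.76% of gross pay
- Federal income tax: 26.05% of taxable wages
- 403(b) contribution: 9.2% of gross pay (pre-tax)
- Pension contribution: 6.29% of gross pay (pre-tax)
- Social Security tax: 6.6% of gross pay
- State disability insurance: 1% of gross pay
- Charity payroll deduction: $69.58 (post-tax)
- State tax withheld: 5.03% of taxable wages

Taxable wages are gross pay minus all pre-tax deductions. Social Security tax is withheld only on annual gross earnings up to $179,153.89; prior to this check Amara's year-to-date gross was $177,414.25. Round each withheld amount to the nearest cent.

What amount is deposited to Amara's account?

$1,034.33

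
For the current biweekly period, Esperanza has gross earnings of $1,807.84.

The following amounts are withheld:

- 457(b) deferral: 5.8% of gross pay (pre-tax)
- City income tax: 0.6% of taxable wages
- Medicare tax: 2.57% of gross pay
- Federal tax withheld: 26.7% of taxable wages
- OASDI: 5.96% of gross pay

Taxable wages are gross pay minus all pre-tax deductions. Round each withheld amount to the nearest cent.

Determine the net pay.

$1,083.86

457(b) deferral: $1,807.84 × 0.058 = $104.85
Taxable wages = $1,807.84 − $104.85 = $1,702.99
Federal tax withheld: $1,702.99 × 0.267 = $454.70
City income tax: $1,702.99 × 0.006 = $10.22
OASDI: $1,807.84 × 0.0596 = $107.75
Medicare tax: $1,807.84 × 0.0257 = $46.46
Total deductions = $104.85 + $454.70 + $10.22 + $107.75 + $46.46 = $723.98
Net pay = $1,807.84 − $723.98 = $1,083.86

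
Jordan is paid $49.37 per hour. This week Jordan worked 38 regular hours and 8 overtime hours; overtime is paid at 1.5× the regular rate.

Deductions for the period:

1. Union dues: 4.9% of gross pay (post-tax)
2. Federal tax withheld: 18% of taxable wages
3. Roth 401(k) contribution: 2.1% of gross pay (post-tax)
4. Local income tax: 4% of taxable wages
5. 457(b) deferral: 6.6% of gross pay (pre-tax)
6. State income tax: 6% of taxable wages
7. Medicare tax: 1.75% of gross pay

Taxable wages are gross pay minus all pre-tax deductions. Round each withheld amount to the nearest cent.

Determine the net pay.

Regular pay: 38 × $49.37 = $1876.06
Overtime pay: 8 × $49.37 × 1.5 = $592.44
Gross pay = $1876.06 + $592.44 = $2468.50
457(b) deferral: $2468.50 × 0.066 = $162.92
Taxable wages = $2468.50 − $162.92 = $2305.58
State income tax: $2305.58 × 0.06 = $138.33
Federal tax withheld: $2305.58 × 0.18 = $415.00
Local income tax: $2305.58 × 0.04 = $92.22
Medicare tax: $2468.50 × 0.0175 = $43.20
Union dues: $2468.50 × 0.049 = $120.96
Roth 401(k) contribution: $2468.50 × 0.021 = $51.84
Total deductions = $162.92 + $138.33 + $415.00 + $92.22 + $43.20 + $120.96 + $51.84 = $1024.47
Net pay = $2468.50 − $1024.47 = $1444.03

$1444.03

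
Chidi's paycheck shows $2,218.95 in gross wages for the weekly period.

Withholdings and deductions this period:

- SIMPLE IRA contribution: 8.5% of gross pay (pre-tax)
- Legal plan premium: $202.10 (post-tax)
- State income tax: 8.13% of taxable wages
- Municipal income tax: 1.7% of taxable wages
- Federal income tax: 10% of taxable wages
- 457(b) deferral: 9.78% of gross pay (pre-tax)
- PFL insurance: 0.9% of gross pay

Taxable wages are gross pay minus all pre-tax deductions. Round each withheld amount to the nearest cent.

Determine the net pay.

SIMPLE IRA contribution: $2,218.95 × 0.085 = $188.61
457(b) deferral: $2,218.95 × 0.0978 = $217.01
Pre-tax total = $188.61 + $217.01 = $405.62
Taxable wages = $2,218.95 − $405.62 = $1,813.33
Municipal income tax: $1,813.33 × 0.017 = $30.83
State income tax: $1,813.33 × 0.0813 = $147.42
Federal income tax: $1,813.33 × 0.1 = $181.33
PFL insurance: $2,218.95 × 0.009 = $19.97
Legal plan premium: $202.10
Total deductions = $188.61 + $217.01 + $30.83 + $147.42 + $181.33 + $19.97 + $202.10 = $987.27
Net pay = $2,218.95 − $987.27 = $1,231.68

$1,231.68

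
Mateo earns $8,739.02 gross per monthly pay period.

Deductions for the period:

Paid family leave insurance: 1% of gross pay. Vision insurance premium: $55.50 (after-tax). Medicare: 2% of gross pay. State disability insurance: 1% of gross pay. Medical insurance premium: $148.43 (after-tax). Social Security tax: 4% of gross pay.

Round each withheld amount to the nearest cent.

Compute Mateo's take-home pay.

Paid family leave insurance: $8,739.02 × 0.01 = $87.39
Medicare: $8,739.02 × 0.02 = $174.78
Social Security tax: $8,739.02 × 0.04 = $349.56
State disability insurance: $8,739.02 × 0.01 = $87.39
Vision insurance premium: $55.50
Medical insurance premium: $148.43
Total deductions = $87.39 + $174.78 + $349.56 + $87.39 + $55.50 + $148.43 = $903.05
Net pay = $8,739.02 − $903.05 = $7,835.97

$7,835.97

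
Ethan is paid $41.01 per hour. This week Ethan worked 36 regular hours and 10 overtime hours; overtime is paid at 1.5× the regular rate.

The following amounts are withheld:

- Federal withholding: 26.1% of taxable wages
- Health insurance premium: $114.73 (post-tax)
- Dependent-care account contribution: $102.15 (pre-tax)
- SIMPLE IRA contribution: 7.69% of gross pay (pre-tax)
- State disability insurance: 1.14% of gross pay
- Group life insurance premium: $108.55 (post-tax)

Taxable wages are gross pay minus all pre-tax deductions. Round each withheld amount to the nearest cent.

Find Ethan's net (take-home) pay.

$1104.16

Regular pay: 36 × $41.01 = $1476.36
Overtime pay: 10 × $41.01 × 1.5 = $615.15
Gross pay = $1476.36 + $615.15 = $2091.51
SIMPLE IRA contribution: $2091.51 × 0.0769 = $160.84
Dependent-care account contribution: $102.15
Pre-tax total = $160.84 + $102.15 = $262.99
Taxable wages = $2091.51 − $262.99 = $1828.52
Federal withholding: $1828.52 × 0.261 = $477.24
State disability insurance: $2091.51 × 0.0114 = $23.84
Health insurance premium: $114.73
Group life insurance premium: $108.55
Total deductions = $160.84 + $102.15 + $477.24 + $23.84 + $114.73 + $108.55 = $987.35
Net pay = $2091.51 − $987.35 = $1104.16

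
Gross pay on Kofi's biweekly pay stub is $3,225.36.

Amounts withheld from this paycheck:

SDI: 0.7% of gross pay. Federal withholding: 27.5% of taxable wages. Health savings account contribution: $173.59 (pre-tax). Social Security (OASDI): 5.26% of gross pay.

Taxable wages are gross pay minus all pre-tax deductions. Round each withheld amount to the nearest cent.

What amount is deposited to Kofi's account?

$2,020.30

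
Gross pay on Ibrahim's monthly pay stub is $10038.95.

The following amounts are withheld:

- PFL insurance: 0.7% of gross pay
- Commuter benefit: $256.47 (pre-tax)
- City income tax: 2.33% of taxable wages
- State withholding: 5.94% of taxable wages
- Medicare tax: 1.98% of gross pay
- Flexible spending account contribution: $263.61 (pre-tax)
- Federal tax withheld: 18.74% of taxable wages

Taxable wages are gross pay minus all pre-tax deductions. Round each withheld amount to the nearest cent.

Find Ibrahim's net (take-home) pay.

$6678.78

Flexible spending account contribution: $263.61
Commuter benefit: $256.47
Pre-tax total = $263.61 + $256.47 = $520.08
Taxable wages = $10038.95 − $520.08 = $9518.87
State withholding: $9518.87 × 0.0594 = $565.42
City income tax: $9518.87 × 0.0233 = $221.79
Federal tax withheld: $9518.87 × 0.1874 = $1783.84
Medicare tax: $10038.95 × 0.0198 = $198.77
PFL insurance: $10038.95 × 0.007 = $70.27
Total deductions = $263.61 + $256.47 + $565.42 + $221.79 + $1783.84 + $198.77 + $70.27 = $3360.17
Net pay = $10038.95 − $3360.17 = $6678.78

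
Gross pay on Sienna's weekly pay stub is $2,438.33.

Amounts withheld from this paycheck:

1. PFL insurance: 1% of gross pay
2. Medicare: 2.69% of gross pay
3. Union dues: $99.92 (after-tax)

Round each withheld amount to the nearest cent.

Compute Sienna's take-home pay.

$2,248.44

PFL insurance: $2,438.33 × 0.01 = $24.38
Medicare: $2,438.33 × 0.0269 = $65.59
Union dues: $99.92
Total deductions = $24.38 + $65.59 + $99.92 = $189.89
Net pay = $2,438.33 − $189.89 = $2,248.44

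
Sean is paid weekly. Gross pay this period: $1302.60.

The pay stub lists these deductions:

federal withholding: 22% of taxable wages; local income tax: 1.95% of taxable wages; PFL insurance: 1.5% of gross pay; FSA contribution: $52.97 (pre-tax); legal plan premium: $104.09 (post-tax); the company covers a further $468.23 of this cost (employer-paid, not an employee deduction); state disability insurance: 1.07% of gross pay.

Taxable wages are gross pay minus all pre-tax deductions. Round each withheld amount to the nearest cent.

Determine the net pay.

$812.77

FSA contribution: $52.97
Taxable wages = $1302.60 − $52.97 = $1249.63
Local income tax: $1249.63 × 0.0195 = $24.37
Federal withholding: $1249.63 × 0.22 = $274.92
PFL insurance: $1302.60 × 0.015 = $19.54
State disability insurance: $1302.60 × 0.0107 = $13.94
Legal plan premium: $104.09
(Employer's $468.23 toward legal plan premium is not withheld from the employee.)
Total deductions = $52.97 + $24.37 + $274.92 + $19.54 + $13.94 + $104.09 = $489.83
Net pay = $1302.60 − $489.83 = $812.77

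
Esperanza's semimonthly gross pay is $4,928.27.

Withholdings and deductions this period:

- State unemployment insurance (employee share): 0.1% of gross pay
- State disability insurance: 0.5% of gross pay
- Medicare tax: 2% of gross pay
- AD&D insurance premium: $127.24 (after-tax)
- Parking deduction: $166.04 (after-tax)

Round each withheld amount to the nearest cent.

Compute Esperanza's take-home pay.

State disability insurance: $4,928.27 × 0.005 = $24.64
Medicare tax: $4,928.27 × 0.02 = $98.57
State unemployment insurance (employee share): $4,928.27 × 0.001 = $4.93
AD&D insurance premium: $127.24
Parking deduction: $166.04
Total deductions = $24.64 + $98.57 + $4.93 + $127.24 + $166.04 = $421.42
Net pay = $4,928.27 − $421.42 = $4,506.85

$4,506.85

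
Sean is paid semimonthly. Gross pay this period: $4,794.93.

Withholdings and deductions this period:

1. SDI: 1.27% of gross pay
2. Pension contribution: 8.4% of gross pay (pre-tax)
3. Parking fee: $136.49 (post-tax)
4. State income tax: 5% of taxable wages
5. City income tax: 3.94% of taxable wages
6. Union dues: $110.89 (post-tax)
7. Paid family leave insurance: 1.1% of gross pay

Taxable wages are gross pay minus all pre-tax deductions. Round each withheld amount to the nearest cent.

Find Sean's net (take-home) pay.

$3,638.48

Pension contribution: $4,794.93 × 0.084 = $402.77
Taxable wages = $4,794.93 − $402.77 = $4,392.16
City income tax: $4,392.16 × 0.0394 = $173.05
State income tax: $4,392.16 × 0.05 = $219.61
SDI: $4,794.93 × 0.0127 = $60.90
Paid family leave insurance: $4,794.93 × 0.011 = $52.74
Parking fee: $136.49
Union dues: $110.89
Total deductions = $402.77 + $173.05 + $219.61 + $60.90 + $52.74 + $136.49 + $110.89 = $1,156.45
Net pay = $4,794.93 − $1,156.45 = $3,638.48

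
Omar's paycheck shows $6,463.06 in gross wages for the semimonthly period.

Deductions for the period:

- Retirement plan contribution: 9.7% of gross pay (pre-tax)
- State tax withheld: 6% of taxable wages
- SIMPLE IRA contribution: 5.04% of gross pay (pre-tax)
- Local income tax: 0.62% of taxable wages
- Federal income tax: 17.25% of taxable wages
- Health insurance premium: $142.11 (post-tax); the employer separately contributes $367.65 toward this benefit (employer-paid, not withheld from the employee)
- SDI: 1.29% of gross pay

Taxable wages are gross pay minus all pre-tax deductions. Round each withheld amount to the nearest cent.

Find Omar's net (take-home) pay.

$3,969.60

Retirement plan contribution: $6,463.06 × 0.097 = $626.92
SIMPLE IRA contribution: $6,463.06 × 0.0504 = $325.74
Pre-tax total = $626.92 + $325.74 = $952.66
Taxable wages = $6,463.06 − $952.66 = $5,510.40
Federal income tax: $5,510.40 × 0.1725 = $950.54
Local income tax: $5,510.40 × 0.0062 = $34.16
State tax withheld: $5,510.40 × 0.06 = $330.62
SDI: $6,463.06 × 0.0129 = $83.37
Health insurance premium: $142.11
(Employer's $367.65 toward health insurance premium is not withheld from the employee.)
Total deductions = $626.92 + $325.74 + $950.54 + $34.16 + $330.62 + $83.37 + $142.11 = $2,493.46
Net pay = $6,463.06 − $2,493.46 = $3,969.60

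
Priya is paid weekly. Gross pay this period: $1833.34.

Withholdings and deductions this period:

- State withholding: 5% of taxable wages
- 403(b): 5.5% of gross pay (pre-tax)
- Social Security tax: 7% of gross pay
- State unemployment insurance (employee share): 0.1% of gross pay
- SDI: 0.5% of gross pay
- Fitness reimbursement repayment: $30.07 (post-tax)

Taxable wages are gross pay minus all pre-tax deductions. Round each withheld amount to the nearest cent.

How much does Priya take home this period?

403(b): $1833.34 × 0.055 = $100.83
Taxable wages = $1833.34 − $100.83 = $1732.51
State withholding: $1732.51 × 0.05 = $86.63
Social Security tax: $1833.34 × 0.07 = $128.33
State unemployment insurance (employee share): $1833.34 × 0.001 = $1.83
SDI: $1833.34 × 0.005 = $9.17
Fitness reimbursement repayment: $30.07
Total deductions = $100.83 + $86.63 + $128.33 + $1.83 + $9.17 + $30.07 = $356.86
Net pay = $1833.34 − $356.86 = $1476.48

$1476.48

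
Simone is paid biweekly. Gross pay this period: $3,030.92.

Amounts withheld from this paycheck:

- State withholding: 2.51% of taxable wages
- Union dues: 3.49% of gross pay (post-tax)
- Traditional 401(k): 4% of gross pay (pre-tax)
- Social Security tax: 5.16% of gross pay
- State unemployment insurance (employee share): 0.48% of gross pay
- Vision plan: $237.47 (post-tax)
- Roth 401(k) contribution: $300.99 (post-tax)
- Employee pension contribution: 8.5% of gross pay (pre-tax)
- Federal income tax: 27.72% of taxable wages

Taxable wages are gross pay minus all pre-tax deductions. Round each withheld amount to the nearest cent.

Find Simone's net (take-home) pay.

$1,035.14

Traditional 401(k): $3,030.92 × 0.04 = $121.24
Employee pension contribution: $3,030.92 × 0.085 = $257.63
Pre-tax total = $121.24 + $257.63 = $378.87
Taxable wages = $3,030.92 − $378.87 = $2,652.05
State withholding: $2,652.05 × 0.0251 = $66.57
Federal income tax: $2,652.05 × 0.2772 = $735.15
Social Security tax: $3,030.92 × 0.0516 = $156.40
State unemployment insurance (employee share): $3,030.92 × 0.0048 = $14.55
Union dues: $3,030.92 × 0.0349 = $105.78
Vision plan: $237.47
Roth 401(k) contribution: $300.99
Total deductions = $121.24 + $257.63 + $66.57 + $735.15 + $156.40 + $14.55 + $105.78 + $237.47 + $300.99 = $1,995.78
Net pay = $3,030.92 − $1,995.78 = $1,035.14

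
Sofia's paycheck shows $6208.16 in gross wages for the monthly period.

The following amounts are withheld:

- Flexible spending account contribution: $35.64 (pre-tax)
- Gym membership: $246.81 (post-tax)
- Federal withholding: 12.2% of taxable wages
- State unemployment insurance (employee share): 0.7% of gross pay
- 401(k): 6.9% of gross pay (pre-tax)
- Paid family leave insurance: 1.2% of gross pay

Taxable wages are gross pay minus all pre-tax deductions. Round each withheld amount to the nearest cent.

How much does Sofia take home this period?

$4678.60

401(k): $6208.16 × 0.069 = $428.36
Flexible spending account contribution: $35.64
Pre-tax total = $428.36 + $35.64 = $464.00
Taxable wages = $6208.16 − $464.00 = $5744.16
Federal withholding: $5744.16 × 0.122 = $700.79
State unemployment insurance (employee share): $6208.16 × 0.007 = $43.46
Paid family leave insurance: $6208.16 × 0.012 = $74.50
Gym membership: $246.81
Total deductions = $428.36 + $35.64 + $700.79 + $43.46 + $74.50 + $246.81 = $1529.56
Net pay = $6208.16 − $1529.56 = $4678.60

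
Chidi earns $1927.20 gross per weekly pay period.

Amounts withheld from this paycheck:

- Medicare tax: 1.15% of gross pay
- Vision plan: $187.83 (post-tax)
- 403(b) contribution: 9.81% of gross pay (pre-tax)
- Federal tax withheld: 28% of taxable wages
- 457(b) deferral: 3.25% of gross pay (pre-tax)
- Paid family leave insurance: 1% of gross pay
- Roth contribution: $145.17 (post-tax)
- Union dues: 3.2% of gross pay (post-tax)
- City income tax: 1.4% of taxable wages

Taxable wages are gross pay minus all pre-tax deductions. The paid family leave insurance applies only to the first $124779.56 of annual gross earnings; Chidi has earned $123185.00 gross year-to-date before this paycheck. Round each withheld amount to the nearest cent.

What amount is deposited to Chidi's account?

$750.13

457(b) deferral: $1927.20 × 0.0325 = $62.63
403(b) contribution: $1927.20 × 0.0981 = $189.06
Pre-tax total = $62.63 + $189.06 = $251.69
Taxable wages = $1927.20 − $251.69 = $1675.51
City income tax: $1675.51 × 0.014 = $23.46
Federal tax withheld: $1675.51 × 0.28 = $469.14
Paid family leave insurance: only $124779.56 − $123185.00 = $1594.56 of this check is subject → $1594.56 × 0.01 = $15.95
Medicare tax: $1927.20 × 0.0115 = $22.16
Vision plan: $187.83
Roth contribution: $145.17
Union dues: $1927.20 × 0.032 = $61.67
Total deductions = $62.63 + $189.06 + $23.46 + $469.14 + $15.95 + $22.16 + $187.83 + $145.17 + $61.67 = $1177.07
Net pay = $1927.20 − $1177.07 = $750.13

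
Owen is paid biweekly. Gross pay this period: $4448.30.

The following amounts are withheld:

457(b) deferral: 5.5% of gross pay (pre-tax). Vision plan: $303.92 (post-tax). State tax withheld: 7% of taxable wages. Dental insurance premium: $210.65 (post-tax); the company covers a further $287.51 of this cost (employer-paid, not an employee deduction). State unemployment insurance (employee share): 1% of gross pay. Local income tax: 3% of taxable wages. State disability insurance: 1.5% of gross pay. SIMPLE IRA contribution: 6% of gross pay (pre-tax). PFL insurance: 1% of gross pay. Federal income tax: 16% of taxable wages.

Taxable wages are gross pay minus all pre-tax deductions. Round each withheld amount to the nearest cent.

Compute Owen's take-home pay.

$2242.94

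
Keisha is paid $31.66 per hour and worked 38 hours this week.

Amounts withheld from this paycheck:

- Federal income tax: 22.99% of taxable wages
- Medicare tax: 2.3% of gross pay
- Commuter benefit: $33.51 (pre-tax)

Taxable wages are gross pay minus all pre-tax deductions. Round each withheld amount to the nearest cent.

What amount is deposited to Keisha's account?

$873.02

Gross pay: 38 × $31.66 = $1,203.08
Commuter benefit: $33.51
Taxable wages = $1,203.08 − $33.51 = $1,169.57
Federal income tax: $1,169.57 × 0.2299 = $268.88
Medicare tax: $1,203.08 × 0.023 = $27.67
Total deductions = $33.51 + $268.88 + $27.67 = $330.06
Net pay = $1,203.08 − $330.06 = $873.02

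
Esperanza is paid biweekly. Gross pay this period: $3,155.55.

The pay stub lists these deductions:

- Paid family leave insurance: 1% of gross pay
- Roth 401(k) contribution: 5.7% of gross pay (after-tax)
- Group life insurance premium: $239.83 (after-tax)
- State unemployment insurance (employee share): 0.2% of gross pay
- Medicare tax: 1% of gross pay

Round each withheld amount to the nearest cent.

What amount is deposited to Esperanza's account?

$2,666.42

Paid family leave insurance: $3,155.55 × 0.01 = $31.56
Medicare tax: $3,155.55 × 0.01 = $31.56
State unemployment insurance (employee share): $3,155.55 × 0.002 = $6.31
Group life insurance premium: $239.83
Roth 401(k) contribution: $3,155.55 × 0.057 = $179.87
Total deductions = $31.56 + $31.56 + $6.31 + $239.83 + $179.87 = $489.13
Net pay = $3,155.55 − $489.13 = $2,666.42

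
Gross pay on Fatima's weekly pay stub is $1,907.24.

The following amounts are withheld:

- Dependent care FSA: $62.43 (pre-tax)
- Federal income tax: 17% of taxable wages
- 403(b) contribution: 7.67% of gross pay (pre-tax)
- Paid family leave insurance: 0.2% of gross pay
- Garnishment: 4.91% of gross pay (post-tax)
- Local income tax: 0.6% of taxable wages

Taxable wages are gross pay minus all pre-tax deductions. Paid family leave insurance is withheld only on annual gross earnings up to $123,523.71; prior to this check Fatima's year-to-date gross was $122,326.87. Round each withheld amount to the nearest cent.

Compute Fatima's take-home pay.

$1,303.54

403(b) contribution: $1,907.24 × 0.0767 = $146.29
Dependent care FSA: $62.43
Pre-tax total = $146.29 + $62.43 = $208.72
Taxable wages = $1,907.24 − $208.72 = $1,698.52
Local income tax: $1,698.52 × 0.006 = $10.19
Federal income tax: $1,698.52 × 0.17 = $288.75
Paid family leave insurance: only $123,523.71 − $122,326.87 = $1,196.84 of this check is subject → $1,196.84 × 0.002 = $2.39
Garnishment: $1,907.24 × 0.0491 = $93.65
Total deductions = $146.29 + $62.43 + $10.19 + $288.75 + $2.39 + $93.65 = $603.70
Net pay = $1,907.24 − $603.70 = $1,303.54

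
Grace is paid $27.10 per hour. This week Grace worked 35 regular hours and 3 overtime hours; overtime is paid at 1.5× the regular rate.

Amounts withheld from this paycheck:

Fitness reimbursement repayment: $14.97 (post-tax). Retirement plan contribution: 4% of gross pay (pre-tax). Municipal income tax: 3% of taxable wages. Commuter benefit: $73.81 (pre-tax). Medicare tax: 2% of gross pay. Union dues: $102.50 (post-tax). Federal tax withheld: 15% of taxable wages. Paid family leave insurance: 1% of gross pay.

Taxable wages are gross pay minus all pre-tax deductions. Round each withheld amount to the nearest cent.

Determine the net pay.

$632.56

Regular pay: 35 × $27.10 = $948.50
Overtime pay: 3 × $27.10 × 1.5 = $121.95
Gross pay = $948.50 + $121.95 = $1,070.45
Retirement plan contribution: $1,070.45 × 0.04 = $42.82
Commuter benefit: $73.81
Pre-tax total = $42.82 + $73.81 = $116.63
Taxable wages = $1,070.45 − $116.63 = $953.82
Municipal income tax: $953.82 × 0.03 = $28.61
Federal tax withheld: $953.82 × 0.15 = $143.07
Paid family leave insurance: $1,070.45 × 0.01 = $10.70
Medicare tax: $1,070.45 × 0.02 = $21.41
Fitness reimbursement repayment: $14.97
Union dues: $102.50
Total deductions = $42.82 + $73.81 + $28.61 + $143.07 + $10.70 + $21.41 + $14.97 + $102.50 = $437.89
Net pay = $1,070.45 − $437.89 = $632.56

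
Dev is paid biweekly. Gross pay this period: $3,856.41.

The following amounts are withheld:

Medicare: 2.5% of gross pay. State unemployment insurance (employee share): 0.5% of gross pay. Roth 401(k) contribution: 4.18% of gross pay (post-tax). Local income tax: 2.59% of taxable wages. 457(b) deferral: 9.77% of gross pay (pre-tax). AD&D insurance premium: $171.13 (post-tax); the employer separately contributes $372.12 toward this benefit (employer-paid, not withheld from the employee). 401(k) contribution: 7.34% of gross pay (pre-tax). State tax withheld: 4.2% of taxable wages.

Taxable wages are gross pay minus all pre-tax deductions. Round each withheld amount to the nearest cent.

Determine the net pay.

401(k) contribution: $3,856.41 × 0.0734 = $283.06
457(b) deferral: $3,856.41 × 0.0977 = $376.77
Pre-tax total = $283.06 + $376.77 = $659.83
Taxable wages = $3,856.41 − $659.83 = $3,196.58
State tax withheld: $3,196.58 × 0.042 = $134.26
Local income tax: $3,196.58 × 0.0259 = $82.79
State unemployment insurance (employee share): $3,856.41 × 0.005 = $19.28
Medicare: $3,856.41 × 0.025 = $96.41
AD&D insurance premium: $171.13
Roth 401(k) contribution: $3,856.41 × 0.0418 = $161.20
(Employer's $372.12 toward AD&D insurance premium is not withheld from the employee.)
Total deductions = $283.06 + $376.77 + $134.26 + $82.79 + $19.28 + $96.41 + $171.13 + $161.20 = $1,324.90
Net pay = $3,856.41 − $1,324.90 = $2,531.51

$2,531.51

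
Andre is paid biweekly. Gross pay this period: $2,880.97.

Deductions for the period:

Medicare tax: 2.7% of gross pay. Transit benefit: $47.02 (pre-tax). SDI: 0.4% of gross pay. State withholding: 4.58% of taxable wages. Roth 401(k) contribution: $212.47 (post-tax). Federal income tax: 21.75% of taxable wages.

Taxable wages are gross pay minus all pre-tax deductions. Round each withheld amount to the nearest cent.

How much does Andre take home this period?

Transit benefit: $47.02
Taxable wages = $2,880.97 − $47.02 = $2,833.95
State withholding: $2,833.95 × 0.0458 = $129.79
Federal income tax: $2,833.95 × 0.2175 = $616.38
SDI: $2,880.97 × 0.004 = $11.52
Medicare tax: $2,880.97 × 0.027 = $77.79
Roth 401(k) contribution: $212.47
Total deductions = $47.02 + $129.79 + $616.38 + $11.52 + $77.79 + $212.47 = $1,094.97
Net pay = $2,880.97 − $1,094.97 = $1,786.00

$1,786.00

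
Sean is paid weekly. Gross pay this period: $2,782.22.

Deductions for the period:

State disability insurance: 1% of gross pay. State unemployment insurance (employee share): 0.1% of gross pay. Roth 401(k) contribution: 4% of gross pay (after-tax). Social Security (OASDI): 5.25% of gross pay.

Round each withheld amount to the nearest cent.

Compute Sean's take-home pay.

State unemployment insurance (employee share): $2,782.22 × 0.001 = $2.78
State disability insurance: $2,782.22 × 0.01 = $27.82
Social Security (OASDI): $2,782.22 × 0.0525 = $146.07
Roth 401(k) contribution: $2,782.22 × 0.04 = $111.29
Total deductions = $2.78 + $27.82 + $146.07 + $111.29 = $287.96
Net pay = $2,782.22 − $287.96 = $2,494.26

$2,494.26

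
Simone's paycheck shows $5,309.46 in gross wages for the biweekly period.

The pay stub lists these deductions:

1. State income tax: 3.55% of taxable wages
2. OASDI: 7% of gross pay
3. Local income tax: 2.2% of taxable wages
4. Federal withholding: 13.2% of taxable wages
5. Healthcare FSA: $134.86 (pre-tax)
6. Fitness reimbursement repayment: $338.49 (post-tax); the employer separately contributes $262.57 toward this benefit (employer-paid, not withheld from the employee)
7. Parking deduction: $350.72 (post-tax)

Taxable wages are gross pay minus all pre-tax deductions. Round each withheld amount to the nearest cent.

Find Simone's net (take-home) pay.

$3,133.14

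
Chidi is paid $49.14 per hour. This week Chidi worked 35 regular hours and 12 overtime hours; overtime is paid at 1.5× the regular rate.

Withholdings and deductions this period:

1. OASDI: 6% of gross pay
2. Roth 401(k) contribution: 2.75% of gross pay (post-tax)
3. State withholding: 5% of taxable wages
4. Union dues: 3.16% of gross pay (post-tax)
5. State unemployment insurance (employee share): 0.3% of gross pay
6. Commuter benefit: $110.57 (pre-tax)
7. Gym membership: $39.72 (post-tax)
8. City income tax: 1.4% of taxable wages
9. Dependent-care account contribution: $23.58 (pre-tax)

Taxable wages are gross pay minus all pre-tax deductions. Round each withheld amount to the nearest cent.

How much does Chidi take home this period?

$1,954.46

Regular pay: 35 × $49.14 = $1,719.90
Overtime pay: 12 × $49.14 × 1.5 = $884.52
Gross pay = $1,719.90 + $884.52 = $2,604.42
Commuter benefit: $110.57
Dependent-care account contribution: $23.58
Pre-tax total = $110.57 + $23.58 = $134.15
Taxable wages = $2,604.42 − $134.15 = $2,470.27
City income tax: $2,470.27 × 0.014 = $34.58
State withholding: $2,470.27 × 0.05 = $123.51
State unemployment insurance (employee share): $2,604.42 × 0.003 = $7.81
OASDI: $2,604.42 × 0.06 = $156.27
Roth 401(k) contribution: $2,604.42 × 0.0275 = $71.62
Gym membership: $39.72
Union dues: $2,604.42 × 0.0316 = $82.30
Total deductions = $110.57 + $23.58 + $34.58 + $123.51 + $7.81 + $156.27 + $71.62 + $39.72 + $82.30 = $649.96
Net pay = $2,604.42 − $649.96 = $1,954.46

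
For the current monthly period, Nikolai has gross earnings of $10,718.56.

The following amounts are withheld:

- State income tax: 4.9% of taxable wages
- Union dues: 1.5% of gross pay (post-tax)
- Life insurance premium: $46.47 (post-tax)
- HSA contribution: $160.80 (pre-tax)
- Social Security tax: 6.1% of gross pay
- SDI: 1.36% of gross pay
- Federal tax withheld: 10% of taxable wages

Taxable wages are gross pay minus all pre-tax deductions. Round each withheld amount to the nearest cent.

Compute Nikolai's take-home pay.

$7,977.80

HSA contribution: $160.80
Taxable wages = $10,718.56 − $160.80 = $10,557.76
Federal tax withheld: $10,557.76 × 0.1 = $1,055.78
State income tax: $10,557.76 × 0.049 = $517.33
SDI: $10,718.56 × 0.0136 = $145.77
Social Security tax: $10,718.56 × 0.061 = $653.83
Union dues: $10,718.56 × 0.015 = $160.78
Life insurance premium: $46.47
Total deductions = $160.80 + $1,055.78 + $517.33 + $145.77 + $653.83 + $160.78 + $46.47 = $2,740.76
Net pay = $10,718.56 − $2,740.76 = $7,977.80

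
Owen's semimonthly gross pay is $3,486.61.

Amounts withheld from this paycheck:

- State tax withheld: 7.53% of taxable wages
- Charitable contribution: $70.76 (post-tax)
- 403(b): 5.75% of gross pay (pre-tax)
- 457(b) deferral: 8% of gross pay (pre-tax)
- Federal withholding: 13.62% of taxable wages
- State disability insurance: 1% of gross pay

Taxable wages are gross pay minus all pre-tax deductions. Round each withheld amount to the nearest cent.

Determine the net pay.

$2,265.55

403(b): $3,486.61 × 0.0575 = $200.48
457(b) deferral: $3,486.61 × 0.08 = $278.93
Pre-tax total = $200.48 + $278.93 = $479.41
Taxable wages = $3,486.61 − $479.41 = $3,007.20
State tax withheld: $3,007.20 × 0.0753 = $226.44
Federal withholding: $3,007.20 × 0.1362 = $409.58
State disability insurance: $3,486.61 × 0.01 = $34.87
Charitable contribution: $70.76
Total deductions = $200.48 + $278.93 + $226.44 + $409.58 + $34.87 + $70.76 = $1,221.06
Net pay = $3,486.61 − $1,221.06 = $2,265.55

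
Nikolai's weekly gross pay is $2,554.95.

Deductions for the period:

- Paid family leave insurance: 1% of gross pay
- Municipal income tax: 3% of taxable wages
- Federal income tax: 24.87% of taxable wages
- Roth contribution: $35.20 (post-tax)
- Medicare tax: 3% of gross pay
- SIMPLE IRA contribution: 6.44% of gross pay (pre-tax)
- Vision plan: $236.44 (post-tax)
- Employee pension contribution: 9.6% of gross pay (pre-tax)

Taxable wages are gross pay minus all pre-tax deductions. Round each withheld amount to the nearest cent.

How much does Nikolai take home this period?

$1,173.45

SIMPLE IRA contribution: $2,554.95 × 0.0644 = $164.54
Employee pension contribution: $2,554.95 × 0.096 = $245.28
Pre-tax total = $164.54 + $245.28 = $409.82
Taxable wages = $2,554.95 − $409.82 = $2,145.13
Municipal income tax: $2,145.13 × 0.03 = $64.35
Federal income tax: $2,145.13 × 0.2487 = $533.49
Medicare tax: $2,554.95 × 0.03 = $76.65
Paid family leave insurance: $2,554.95 × 0.01 = $25.55
Roth contribution: $35.20
Vision plan: $236.44
Total deductions = $164.54 + $245.28 + $64.35 + $533.49 + $76.65 + $25.55 + $35.20 + $236.44 = $1,381.50
Net pay = $2,554.95 − $1,381.50 = $1,173.45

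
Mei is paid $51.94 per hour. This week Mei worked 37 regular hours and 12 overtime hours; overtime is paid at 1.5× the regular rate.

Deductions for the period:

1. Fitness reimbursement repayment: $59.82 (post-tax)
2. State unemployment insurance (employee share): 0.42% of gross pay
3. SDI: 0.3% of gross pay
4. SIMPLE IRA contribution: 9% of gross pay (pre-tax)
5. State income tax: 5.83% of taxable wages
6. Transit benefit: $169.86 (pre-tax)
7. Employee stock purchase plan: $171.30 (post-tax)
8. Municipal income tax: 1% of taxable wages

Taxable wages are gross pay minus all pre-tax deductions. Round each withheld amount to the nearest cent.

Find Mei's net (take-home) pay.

Regular pay: 37 × $51.94 = $1921.78
Overtime pay: 12 × $51.94 × 1.5 = $934.92
Gross pay = $1921.78 + $934.92 = $2856.70
Transit benefit: $169.86
SIMPLE IRA contribution: $2856.70 × 0.09 = $257.10
Pre-tax total = $169.86 + $257.10 = $426.96
Taxable wages = $2856.70 − $426.96 = $2429.74
State income tax: $2429.74 × 0.0583 = $141.65
Municipal income tax: $2429.74 × 0.01 = $24.30
State unemployment insurance (employee share): $2856.70 × 0.0042 = $12.00
SDI: $2856.70 × 0.003 = $8.57
Fitness reimbursement repayment: $59.82
Employee stock purchase plan: $171.30
Total deductions = $169.86 + $257.10 + $141.65 + $24.30 + $12.00 + $8.57 + $59.82 + $171.30 = $844.60
Net pay = $2856.70 − $844.60 = $2012.10

$2012.10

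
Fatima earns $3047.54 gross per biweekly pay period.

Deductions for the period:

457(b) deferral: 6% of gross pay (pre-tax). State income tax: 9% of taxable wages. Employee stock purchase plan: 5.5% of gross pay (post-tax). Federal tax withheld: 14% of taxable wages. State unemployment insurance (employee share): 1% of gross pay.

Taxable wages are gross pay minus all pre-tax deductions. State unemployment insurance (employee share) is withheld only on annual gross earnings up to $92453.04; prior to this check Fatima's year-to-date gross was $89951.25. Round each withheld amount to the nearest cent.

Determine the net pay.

$2013.18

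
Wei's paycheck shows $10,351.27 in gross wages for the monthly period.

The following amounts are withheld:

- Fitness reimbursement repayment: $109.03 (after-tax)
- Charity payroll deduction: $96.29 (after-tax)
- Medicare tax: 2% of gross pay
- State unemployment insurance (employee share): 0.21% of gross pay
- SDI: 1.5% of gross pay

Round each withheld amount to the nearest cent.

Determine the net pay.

$9,761.91

Medicare tax: $10,351.27 × 0.02 = $207.03
State unemployment insurance (employee share): $10,351.27 × 0.0021 = $21.74
SDI: $10,351.27 × 0.015 = $155.27
Fitness reimbursement repayment: $109.03
Charity payroll deduction: $96.29
Total deductions = $207.03 + $21.74 + $155.27 + $109.03 + $96.29 = $589.36
Net pay = $10,351.27 − $589.36 = $9,761.91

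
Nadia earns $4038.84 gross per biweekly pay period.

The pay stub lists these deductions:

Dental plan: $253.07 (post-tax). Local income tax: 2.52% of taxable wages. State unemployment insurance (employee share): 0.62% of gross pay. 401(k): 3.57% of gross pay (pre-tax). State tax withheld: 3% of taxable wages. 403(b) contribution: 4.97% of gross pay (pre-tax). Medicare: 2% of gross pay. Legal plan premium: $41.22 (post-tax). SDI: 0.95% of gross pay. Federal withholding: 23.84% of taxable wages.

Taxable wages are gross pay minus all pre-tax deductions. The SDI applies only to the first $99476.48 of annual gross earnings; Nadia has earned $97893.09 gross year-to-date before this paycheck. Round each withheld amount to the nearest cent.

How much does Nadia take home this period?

$2194.23

401(k): $4038.84 × 0.0357 = $144.19
403(b) contribution: $4038.84 × 0.0497 = $200.73
Pre-tax total = $144.19 + $200.73 = $344.92
Taxable wages = $4038.84 − $344.92 = $3693.92
State tax withheld: $3693.92 × 0.03 = $110.82
Federal withholding: $3693.92 × 0.2384 = $880.63
Local income tax: $3693.92 × 0.0252 = $93.09
SDI: only $99476.48 − $97893.09 = $1583.39 of this check is subject → $1583.39 × 0.0095 = $15.04
State unemployment insurance (employee share): $4038.84 × 0.0062 = $25.04
Medicare: $4038.84 × 0.02 = $80.78
Dental plan: $253.07
Legal plan premium: $41.22
Total deductions = $144.19 + $200.73 + $110.82 + $880.63 + $93.09 + $15.04 + $25.04 + $80.78 + $253.07 + $41.22 = $1844.61
Net pay = $4038.84 − $1844.61 = $2194.23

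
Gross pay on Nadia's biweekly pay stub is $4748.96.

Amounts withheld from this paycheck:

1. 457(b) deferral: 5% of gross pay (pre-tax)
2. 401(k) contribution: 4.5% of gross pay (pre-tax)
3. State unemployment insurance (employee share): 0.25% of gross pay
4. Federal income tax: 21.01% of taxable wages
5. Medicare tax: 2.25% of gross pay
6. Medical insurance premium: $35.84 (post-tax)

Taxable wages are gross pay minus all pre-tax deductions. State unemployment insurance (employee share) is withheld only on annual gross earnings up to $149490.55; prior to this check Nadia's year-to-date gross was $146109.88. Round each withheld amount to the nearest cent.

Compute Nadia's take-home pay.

$3243.70

401(k) contribution: $4748.96 × 0.045 = $213.70
457(b) deferral: $4748.96 × 0.05 = $237.45
Pre-tax total = $213.70 + $237.45 = $451.15
Taxable wages = $4748.96 − $451.15 = $4297.81
Federal income tax: $4297.81 × 0.2101 = $902.97
Medicare tax: $4748.96 × 0.0225 = $106.85
State unemployment insurance (employee share): only $149490.55 − $146109.88 = $3380.67 of this check is subject → $3380.67 × 0.0025 = $8.45
Medical insurance premium: $35.84
Total deductions = $213.70 + $237.45 + $902.97 + $106.85 + $8.45 + $35.84 = $1505.26
Net pay = $4748.96 − $1505.26 = $3243.70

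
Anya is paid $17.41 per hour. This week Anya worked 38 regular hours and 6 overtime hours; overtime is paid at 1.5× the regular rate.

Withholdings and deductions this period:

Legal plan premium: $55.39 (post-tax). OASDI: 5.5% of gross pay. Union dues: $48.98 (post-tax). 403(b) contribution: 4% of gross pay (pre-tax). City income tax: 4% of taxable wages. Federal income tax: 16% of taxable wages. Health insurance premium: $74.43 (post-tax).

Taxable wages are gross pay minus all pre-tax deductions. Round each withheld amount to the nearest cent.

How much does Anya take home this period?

Regular pay: 38 × $17.41 = $661.58
Overtime pay: 6 × $17.41 × 1.5 = $156.69
Gross pay = $661.58 + $156.69 = $818.27
403(b) contribution: $818.27 × 0.04 = $32.73
Taxable wages = $818.27 − $32.73 = $785.54
City income tax: $785.54 × 0.04 = $31.42
Federal income tax: $785.54 × 0.16 = $125.69
OASDI: $818.27 × 0.055 = $45.00
Union dues: $48.98
Health insurance premium: $74.43
Legal plan premium: $55.39
Total deductions = $32.73 + $31.42 + $125.69 + $45.00 + $48.98 + $74.43 + $55.39 = $413.64
Net pay = $818.27 − $413.64 = $404.63

$404.63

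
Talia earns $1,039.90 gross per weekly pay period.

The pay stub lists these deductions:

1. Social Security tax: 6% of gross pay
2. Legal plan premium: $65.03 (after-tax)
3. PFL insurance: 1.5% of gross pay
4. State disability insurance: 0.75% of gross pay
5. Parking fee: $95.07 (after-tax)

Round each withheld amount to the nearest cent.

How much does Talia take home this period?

Social Security tax: $1,039.90 × 0.06 = $62.39
PFL insurance: $1,039.90 × 0.015 = $15.60
State disability insurance: $1,039.90 × 0.0075 = $7.80
Parking fee: $95.07
Legal plan premium: $65.03
Total deductions = $62.39 + $15.60 + $7.80 + $95.07 + $65.03 = $245.89
Net pay = $1,039.90 − $245.89 = $794.01

$794.01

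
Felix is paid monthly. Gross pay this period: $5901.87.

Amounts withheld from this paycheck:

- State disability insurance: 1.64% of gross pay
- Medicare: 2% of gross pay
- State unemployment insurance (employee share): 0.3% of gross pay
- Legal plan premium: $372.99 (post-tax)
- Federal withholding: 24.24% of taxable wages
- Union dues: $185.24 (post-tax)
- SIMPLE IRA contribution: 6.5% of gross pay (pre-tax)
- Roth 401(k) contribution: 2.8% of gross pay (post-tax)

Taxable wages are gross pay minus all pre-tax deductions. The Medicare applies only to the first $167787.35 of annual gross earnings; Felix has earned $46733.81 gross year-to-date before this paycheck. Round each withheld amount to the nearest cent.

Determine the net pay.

$3224.61

SIMPLE IRA contribution: $5901.87 × 0.065 = $383.62
Taxable wages = $5901.87 − $383.62 = $5518.25
Federal withholding: $5518.25 × 0.2424 = $1337.62
Medicare: cap not yet reached, full $5901.87 is subject → $5901.87 × 0.02 = $118.04
State disability insurance: $5901.87 × 0.0164 = $96.79
State unemployment insurance (employee share): $5901.87 × 0.003 = $17.71
Union dues: $185.24
Roth 401(k) contribution: $5901.87 × 0.028 = $165.25
Legal plan premium: $372.99
Total deductions = $383.62 + $1337.62 + $118.04 + $96.79 + $17.71 + $185.24 + $165.25 + $372.99 = $2677.26
Net pay = $5901.87 − $2677.26 = $3224.61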